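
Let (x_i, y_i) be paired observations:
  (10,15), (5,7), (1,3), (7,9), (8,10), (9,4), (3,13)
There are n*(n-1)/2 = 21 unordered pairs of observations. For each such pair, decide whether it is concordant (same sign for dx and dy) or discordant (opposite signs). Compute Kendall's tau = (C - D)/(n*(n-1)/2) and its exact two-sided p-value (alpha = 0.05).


Step 1: Enumerate the 21 unordered pairs (i,j) with i<j and classify each by sign(x_j-x_i) * sign(y_j-y_i).
  (1,2):dx=-5,dy=-8->C; (1,3):dx=-9,dy=-12->C; (1,4):dx=-3,dy=-6->C; (1,5):dx=-2,dy=-5->C
  (1,6):dx=-1,dy=-11->C; (1,7):dx=-7,dy=-2->C; (2,3):dx=-4,dy=-4->C; (2,4):dx=+2,dy=+2->C
  (2,5):dx=+3,dy=+3->C; (2,6):dx=+4,dy=-3->D; (2,7):dx=-2,dy=+6->D; (3,4):dx=+6,dy=+6->C
  (3,5):dx=+7,dy=+7->C; (3,6):dx=+8,dy=+1->C; (3,7):dx=+2,dy=+10->C; (4,5):dx=+1,dy=+1->C
  (4,6):dx=+2,dy=-5->D; (4,7):dx=-4,dy=+4->D; (5,6):dx=+1,dy=-6->D; (5,7):dx=-5,dy=+3->D
  (6,7):dx=-6,dy=+9->D
Step 2: C = 14, D = 7, total pairs = 21.
Step 3: tau = (C - D)/(n(n-1)/2) = (14 - 7)/21 = 0.333333.
Step 4: Exact two-sided p-value (enumerate n! = 5040 permutations of y under H0): p = 0.381349.
Step 5: alpha = 0.05. fail to reject H0.

tau_b = 0.3333 (C=14, D=7), p = 0.381349, fail to reject H0.


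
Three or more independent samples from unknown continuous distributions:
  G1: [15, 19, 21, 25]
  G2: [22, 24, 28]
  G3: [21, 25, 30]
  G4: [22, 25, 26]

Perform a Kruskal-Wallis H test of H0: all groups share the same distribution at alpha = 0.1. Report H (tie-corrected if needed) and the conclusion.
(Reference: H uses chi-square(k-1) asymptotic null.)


Step 1: Combine all N = 13 observations and assign midranks.
sorted (value, group, rank): (15,G1,1), (19,G1,2), (21,G1,3.5), (21,G3,3.5), (22,G2,5.5), (22,G4,5.5), (24,G2,7), (25,G1,9), (25,G3,9), (25,G4,9), (26,G4,11), (28,G2,12), (30,G3,13)
Step 2: Sum ranks within each group.
R_1 = 15.5 (n_1 = 4)
R_2 = 24.5 (n_2 = 3)
R_3 = 25.5 (n_3 = 3)
R_4 = 25.5 (n_4 = 3)
Step 3: H = 12/(N(N+1)) * sum(R_i^2/n_i) - 3(N+1)
     = 12/(13*14) * (15.5^2/4 + 24.5^2/3 + 25.5^2/3 + 25.5^2/3) - 3*14
     = 0.065934 * 693.646 - 42
     = 3.734890.
Step 4: Ties present; correction factor C = 1 - 36/(13^3 - 13) = 0.983516. Corrected H = 3.734890 / 0.983516 = 3.797486.
Step 5: Under H0, H ~ chi^2(3); p-value = 0.284179.
Step 6: alpha = 0.1. fail to reject H0.

H = 3.7975, df = 3, p = 0.284179, fail to reject H0.


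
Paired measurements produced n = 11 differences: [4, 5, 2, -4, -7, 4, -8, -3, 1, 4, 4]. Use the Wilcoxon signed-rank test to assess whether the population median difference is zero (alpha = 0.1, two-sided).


Step 1: Drop any zero differences (none here) and take |d_i|.
|d| = [4, 5, 2, 4, 7, 4, 8, 3, 1, 4, 4]
Step 2: Midrank |d_i| (ties get averaged ranks).
ranks: |4|->6, |5|->9, |2|->2, |4|->6, |7|->10, |4|->6, |8|->11, |3|->3, |1|->1, |4|->6, |4|->6
Step 3: Attach original signs; sum ranks with positive sign and with negative sign.
W+ = 6 + 9 + 2 + 6 + 1 + 6 + 6 = 36
W- = 6 + 10 + 11 + 3 = 30
(Check: W+ + W- = 66 should equal n(n+1)/2 = 66.)
Step 4: Test statistic W = min(W+, W-) = 30.
Step 5: Ties in |d|, so use the tie-corrected normal approximation.
        E[W] = n(n+1)/4 = 11*12/4 = 33.
        Tie groups: |d|=4 (t=5); sum(t^3 - t) = 120.
        Var[W] = n(n+1)(2n+1)/24 - sum(t^3-t)/48 = 3036/24 - 120/48 = 124.
        z = (W - E[W]) / sqrt(Var[W]) = (30 - 33) / 11.1355 = -0.2694.
        Two-sided p = 2*Phi(z) = 0.787616.
Step 6: alpha = 0.1. fail to reject H0.

W+ = 36, W- = 30, W = min = 30, p = 0.787616, fail to reject H0.


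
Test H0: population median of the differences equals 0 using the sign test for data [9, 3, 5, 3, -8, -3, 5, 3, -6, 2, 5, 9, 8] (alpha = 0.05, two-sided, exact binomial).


Step 1: Discard zero differences. Original n = 13; n_eff = number of nonzero differences = 13.
Nonzero differences (with sign): +9, +3, +5, +3, -8, -3, +5, +3, -6, +2, +5, +9, +8
Step 2: Count signs: positive = 10, negative = 3.
Step 3: Under H0: P(positive) = 0.5, so the number of positives S ~ Bin(13, 0.5).
Step 4: Two-sided exact p-value = sum of Bin(13,0.5) probabilities at or below the observed probability = 0.092285.
Step 5: alpha = 0.05. fail to reject H0.

n_eff = 13, pos = 10, neg = 3, p = 0.092285, fail to reject H0.


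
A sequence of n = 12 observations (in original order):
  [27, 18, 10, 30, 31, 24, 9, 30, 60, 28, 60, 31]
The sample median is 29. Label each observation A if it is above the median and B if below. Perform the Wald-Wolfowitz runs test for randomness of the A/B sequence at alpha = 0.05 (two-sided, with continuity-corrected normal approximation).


Step 1: Compute median = 29; label A = above, B = below.
Labels in order: BBBAABBAABAA  (n_A = 6, n_B = 6)
Step 2: Count runs R = 6.
Step 3: Under H0 (random ordering), E[R] = 2*n_A*n_B/(n_A+n_B) + 1 = 2*6*6/12 + 1 = 7.0000.
        Var[R] = 2*n_A*n_B*(2*n_A*n_B - n_A - n_B) / ((n_A+n_B)^2 * (n_A+n_B-1)) = 4320/1584 = 2.7273.
        SD[R] = 1.6514.
Step 4: Continuity-corrected z = (R + 0.5 - E[R]) / SD[R] = (6 + 0.5 - 7.0000) / 1.6514 = -0.3028.
Step 5: Two-sided p-value via normal approximation = 2*(1 - Phi(|z|)) = 0.762069.
Step 6: alpha = 0.05. fail to reject H0.

R = 6, z = -0.3028, p = 0.762069, fail to reject H0.


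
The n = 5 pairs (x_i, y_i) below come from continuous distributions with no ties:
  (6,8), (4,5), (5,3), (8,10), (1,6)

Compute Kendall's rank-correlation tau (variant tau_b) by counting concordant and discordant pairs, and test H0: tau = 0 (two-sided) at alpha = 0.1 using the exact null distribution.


Step 1: Enumerate the 10 unordered pairs (i,j) with i<j and classify each by sign(x_j-x_i) * sign(y_j-y_i).
  (1,2):dx=-2,dy=-3->C; (1,3):dx=-1,dy=-5->C; (1,4):dx=+2,dy=+2->C; (1,5):dx=-5,dy=-2->C
  (2,3):dx=+1,dy=-2->D; (2,4):dx=+4,dy=+5->C; (2,5):dx=-3,dy=+1->D; (3,4):dx=+3,dy=+7->C
  (3,5):dx=-4,dy=+3->D; (4,5):dx=-7,dy=-4->C
Step 2: C = 7, D = 3, total pairs = 10.
Step 3: tau = (C - D)/(n(n-1)/2) = (7 - 3)/10 = 0.400000.
Step 4: Exact two-sided p-value (enumerate n! = 120 permutations of y under H0): p = 0.483333.
Step 5: alpha = 0.1. fail to reject H0.

tau_b = 0.4000 (C=7, D=3), p = 0.483333, fail to reject H0.


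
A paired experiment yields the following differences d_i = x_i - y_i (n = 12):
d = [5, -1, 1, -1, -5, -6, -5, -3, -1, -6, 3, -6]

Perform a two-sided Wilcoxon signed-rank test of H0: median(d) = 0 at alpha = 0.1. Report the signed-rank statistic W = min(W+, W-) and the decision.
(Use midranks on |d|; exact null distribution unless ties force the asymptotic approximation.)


Step 1: Drop any zero differences (none here) and take |d_i|.
|d| = [5, 1, 1, 1, 5, 6, 5, 3, 1, 6, 3, 6]
Step 2: Midrank |d_i| (ties get averaged ranks).
ranks: |5|->8, |1|->2.5, |1|->2.5, |1|->2.5, |5|->8, |6|->11, |5|->8, |3|->5.5, |1|->2.5, |6|->11, |3|->5.5, |6|->11
Step 3: Attach original signs; sum ranks with positive sign and with negative sign.
W+ = 8 + 2.5 + 5.5 = 16
W- = 2.5 + 2.5 + 8 + 11 + 8 + 5.5 + 2.5 + 11 + 11 = 62
(Check: W+ + W- = 78 should equal n(n+1)/2 = 78.)
Step 4: Test statistic W = min(W+, W-) = 16.
Step 5: Ties in |d|, so use the tie-corrected normal approximation.
        E[W] = n(n+1)/4 = 12*13/4 = 39.
        Tie groups: |d|=1 (t=4), |d|=3 (t=2), |d|=5 (t=3), |d|=6 (t=3); sum(t^3 - t) = 114.
        Var[W] = n(n+1)(2n+1)/24 - sum(t^3-t)/48 = 3900/24 - 114/48 = 160.125.
        z = (W - E[W]) / sqrt(Var[W]) = (16 - 39) / 12.6541 = -1.8176.
        Two-sided p = 2*Phi(z) = 0.069125.
Step 6: alpha = 0.1. reject H0.

W+ = 16, W- = 62, W = min = 16, p = 0.069125, reject H0.


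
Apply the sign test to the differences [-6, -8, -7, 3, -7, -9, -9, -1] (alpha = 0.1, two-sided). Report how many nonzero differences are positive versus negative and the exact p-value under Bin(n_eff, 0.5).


Step 1: Discard zero differences. Original n = 8; n_eff = number of nonzero differences = 8.
Nonzero differences (with sign): -6, -8, -7, +3, -7, -9, -9, -1
Step 2: Count signs: positive = 1, negative = 7.
Step 3: Under H0: P(positive) = 0.5, so the number of positives S ~ Bin(8, 0.5).
Step 4: Two-sided exact p-value = sum of Bin(8,0.5) probabilities at or below the observed probability = 0.070312.
Step 5: alpha = 0.1. reject H0.

n_eff = 8, pos = 1, neg = 7, p = 0.070312, reject H0.


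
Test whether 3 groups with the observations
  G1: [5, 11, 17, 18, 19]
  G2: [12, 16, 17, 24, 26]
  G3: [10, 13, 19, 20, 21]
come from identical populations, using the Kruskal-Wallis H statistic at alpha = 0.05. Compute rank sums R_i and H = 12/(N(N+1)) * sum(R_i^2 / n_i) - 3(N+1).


Step 1: Combine all N = 15 observations and assign midranks.
sorted (value, group, rank): (5,G1,1), (10,G3,2), (11,G1,3), (12,G2,4), (13,G3,5), (16,G2,6), (17,G1,7.5), (17,G2,7.5), (18,G1,9), (19,G1,10.5), (19,G3,10.5), (20,G3,12), (21,G3,13), (24,G2,14), (26,G2,15)
Step 2: Sum ranks within each group.
R_1 = 31 (n_1 = 5)
R_2 = 46.5 (n_2 = 5)
R_3 = 42.5 (n_3 = 5)
Step 3: H = 12/(N(N+1)) * sum(R_i^2/n_i) - 3(N+1)
     = 12/(15*16) * (31^2/5 + 46.5^2/5 + 42.5^2/5) - 3*16
     = 0.050000 * 985.9 - 48
     = 1.295000.
Step 4: Ties present; correction factor C = 1 - 12/(15^3 - 15) = 0.996429. Corrected H = 1.295000 / 0.996429 = 1.299642.
Step 5: Under H0, H ~ chi^2(2); p-value = 0.522139.
Step 6: alpha = 0.05. fail to reject H0.

H = 1.2996, df = 2, p = 0.522139, fail to reject H0.


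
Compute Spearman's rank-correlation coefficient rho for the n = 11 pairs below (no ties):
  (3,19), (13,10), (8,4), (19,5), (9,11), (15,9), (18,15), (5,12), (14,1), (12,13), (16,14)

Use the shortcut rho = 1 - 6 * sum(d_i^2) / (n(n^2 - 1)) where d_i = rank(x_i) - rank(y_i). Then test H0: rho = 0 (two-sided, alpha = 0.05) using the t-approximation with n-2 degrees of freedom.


Step 1: Rank x and y separately (midranks; no ties here).
rank(x): 3->1, 13->6, 8->3, 19->11, 9->4, 15->8, 18->10, 5->2, 14->7, 12->5, 16->9
rank(y): 19->11, 10->5, 4->2, 5->3, 11->6, 9->4, 15->10, 12->7, 1->1, 13->8, 14->9
Step 2: d_i = R_x(i) - R_y(i); compute d_i^2.
  (1-11)^2=100, (6-5)^2=1, (3-2)^2=1, (11-3)^2=64, (4-6)^2=4, (8-4)^2=16, (10-10)^2=0, (2-7)^2=25, (7-1)^2=36, (5-8)^2=9, (9-9)^2=0
sum(d^2) = 256.
Step 3: rho = 1 - 6*256 / (11*(11^2 - 1)) = 1 - 1536/1320 = -0.163636.
Step 4: Under H0, t = rho * sqrt((n-2)/(1-rho^2)) = -0.4976 ~ t(9).
Step 5: Two-sided p-value from the t-distribution with 9 df = 0.630685.
Step 6: alpha = 0.05. fail to reject H0.

rho = -0.1636, p = 0.630685, fail to reject H0 at alpha = 0.05.


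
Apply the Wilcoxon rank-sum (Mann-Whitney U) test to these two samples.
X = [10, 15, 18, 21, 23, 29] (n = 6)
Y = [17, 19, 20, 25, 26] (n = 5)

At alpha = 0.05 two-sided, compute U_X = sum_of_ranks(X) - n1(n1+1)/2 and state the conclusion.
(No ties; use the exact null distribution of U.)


Step 1: Combine and sort all 11 observations; assign midranks.
sorted (value, group): (10,X), (15,X), (17,Y), (18,X), (19,Y), (20,Y), (21,X), (23,X), (25,Y), (26,Y), (29,X)
ranks: 10->1, 15->2, 17->3, 18->4, 19->5, 20->6, 21->7, 23->8, 25->9, 26->10, 29->11
Step 2: Rank sum for X: R1 = 1 + 2 + 4 + 7 + 8 + 11 = 33.
Step 3: U_X = R1 - n1(n1+1)/2 = 33 - 6*7/2 = 33 - 21 = 12.
       U_Y = n1*n2 - U_X = 30 - 12 = 18.
Step 4: No ties, so the exact null distribution of U (based on enumerating the C(11,6) = 462 equally likely rank assignments) gives the two-sided p-value.
Step 5: p-value = 0.662338; compare to alpha = 0.05. fail to reject H0.

U_X = 12, p = 0.662338, fail to reject H0 at alpha = 0.05.


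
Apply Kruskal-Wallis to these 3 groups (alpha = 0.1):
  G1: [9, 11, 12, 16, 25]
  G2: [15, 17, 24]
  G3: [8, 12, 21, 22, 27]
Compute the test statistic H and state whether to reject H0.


Step 1: Combine all N = 13 observations and assign midranks.
sorted (value, group, rank): (8,G3,1), (9,G1,2), (11,G1,3), (12,G1,4.5), (12,G3,4.5), (15,G2,6), (16,G1,7), (17,G2,8), (21,G3,9), (22,G3,10), (24,G2,11), (25,G1,12), (27,G3,13)
Step 2: Sum ranks within each group.
R_1 = 28.5 (n_1 = 5)
R_2 = 25 (n_2 = 3)
R_3 = 37.5 (n_3 = 5)
Step 3: H = 12/(N(N+1)) * sum(R_i^2/n_i) - 3(N+1)
     = 12/(13*14) * (28.5^2/5 + 25^2/3 + 37.5^2/5) - 3*14
     = 0.065934 * 652.033 - 42
     = 0.991209.
Step 4: Ties present; correction factor C = 1 - 6/(13^3 - 13) = 0.997253. Corrected H = 0.991209 / 0.997253 = 0.993939.
Step 5: Under H0, H ~ chi^2(2); p-value = 0.608371.
Step 6: alpha = 0.1. fail to reject H0.

H = 0.9939, df = 2, p = 0.608371, fail to reject H0.


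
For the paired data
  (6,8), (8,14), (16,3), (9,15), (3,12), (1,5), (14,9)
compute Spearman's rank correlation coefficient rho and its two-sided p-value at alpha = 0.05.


Step 1: Rank x and y separately (midranks; no ties here).
rank(x): 6->3, 8->4, 16->7, 9->5, 3->2, 1->1, 14->6
rank(y): 8->3, 14->6, 3->1, 15->7, 12->5, 5->2, 9->4
Step 2: d_i = R_x(i) - R_y(i); compute d_i^2.
  (3-3)^2=0, (4-6)^2=4, (7-1)^2=36, (5-7)^2=4, (2-5)^2=9, (1-2)^2=1, (6-4)^2=4
sum(d^2) = 58.
Step 3: rho = 1 - 6*58 / (7*(7^2 - 1)) = 1 - 348/336 = -0.035714.
Step 4: Under H0, t = rho * sqrt((n-2)/(1-rho^2)) = -0.0799 ~ t(5).
Step 5: Two-sided p-value from the t-distribution with 5 df = 0.939408.
Step 6: alpha = 0.05. fail to reject H0.

rho = -0.0357, p = 0.939408, fail to reject H0 at alpha = 0.05.


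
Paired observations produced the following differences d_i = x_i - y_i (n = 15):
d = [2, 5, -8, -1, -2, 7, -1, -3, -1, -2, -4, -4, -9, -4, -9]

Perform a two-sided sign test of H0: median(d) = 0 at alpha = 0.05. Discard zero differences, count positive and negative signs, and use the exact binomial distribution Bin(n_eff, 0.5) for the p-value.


Step 1: Discard zero differences. Original n = 15; n_eff = number of nonzero differences = 15.
Nonzero differences (with sign): +2, +5, -8, -1, -2, +7, -1, -3, -1, -2, -4, -4, -9, -4, -9
Step 2: Count signs: positive = 3, negative = 12.
Step 3: Under H0: P(positive) = 0.5, so the number of positives S ~ Bin(15, 0.5).
Step 4: Two-sided exact p-value = sum of Bin(15,0.5) probabilities at or below the observed probability = 0.035156.
Step 5: alpha = 0.05. reject H0.

n_eff = 15, pos = 3, neg = 12, p = 0.035156, reject H0.


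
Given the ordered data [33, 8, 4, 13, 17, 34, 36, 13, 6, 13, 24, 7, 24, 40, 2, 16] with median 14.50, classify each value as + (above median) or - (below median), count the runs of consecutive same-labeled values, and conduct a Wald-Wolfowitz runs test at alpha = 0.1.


Step 1: Compute median = 14.50; label A = above, B = below.
Labels in order: ABBBAAABBBABAABA  (n_A = 8, n_B = 8)
Step 2: Count runs R = 9.
Step 3: Under H0 (random ordering), E[R] = 2*n_A*n_B/(n_A+n_B) + 1 = 2*8*8/16 + 1 = 9.0000.
        Var[R] = 2*n_A*n_B*(2*n_A*n_B - n_A - n_B) / ((n_A+n_B)^2 * (n_A+n_B-1)) = 14336/3840 = 3.7333.
        SD[R] = 1.9322.
Step 4: R = E[R], so z = 0 with no continuity correction.
Step 5: Two-sided p-value via normal approximation = 2*(1 - Phi(|z|)) = 1.000000.
Step 6: alpha = 0.1. fail to reject H0.

R = 9, z = 0.0000, p = 1.000000, fail to reject H0.


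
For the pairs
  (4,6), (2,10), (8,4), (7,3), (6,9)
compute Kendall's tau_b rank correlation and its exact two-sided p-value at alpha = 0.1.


Step 1: Enumerate the 10 unordered pairs (i,j) with i<j and classify each by sign(x_j-x_i) * sign(y_j-y_i).
  (1,2):dx=-2,dy=+4->D; (1,3):dx=+4,dy=-2->D; (1,4):dx=+3,dy=-3->D; (1,5):dx=+2,dy=+3->C
  (2,3):dx=+6,dy=-6->D; (2,4):dx=+5,dy=-7->D; (2,5):dx=+4,dy=-1->D; (3,4):dx=-1,dy=-1->C
  (3,5):dx=-2,dy=+5->D; (4,5):dx=-1,dy=+6->D
Step 2: C = 2, D = 8, total pairs = 10.
Step 3: tau = (C - D)/(n(n-1)/2) = (2 - 8)/10 = -0.600000.
Step 4: Exact two-sided p-value (enumerate n! = 120 permutations of y under H0): p = 0.233333.
Step 5: alpha = 0.1. fail to reject H0.

tau_b = -0.6000 (C=2, D=8), p = 0.233333, fail to reject H0.


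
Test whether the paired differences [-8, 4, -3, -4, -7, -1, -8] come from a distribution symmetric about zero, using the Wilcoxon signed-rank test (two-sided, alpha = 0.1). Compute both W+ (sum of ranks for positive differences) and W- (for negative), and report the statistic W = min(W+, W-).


Step 1: Drop any zero differences (none here) and take |d_i|.
|d| = [8, 4, 3, 4, 7, 1, 8]
Step 2: Midrank |d_i| (ties get averaged ranks).
ranks: |8|->6.5, |4|->3.5, |3|->2, |4|->3.5, |7|->5, |1|->1, |8|->6.5
Step 3: Attach original signs; sum ranks with positive sign and with negative sign.
W+ = 3.5 = 3.5
W- = 6.5 + 2 + 3.5 + 5 + 1 + 6.5 = 24.5
(Check: W+ + W- = 28 should equal n(n+1)/2 = 28.)
Step 4: Test statistic W = min(W+, W-) = 3.5.
Step 5: Ties in |d|, so use the tie-corrected normal approximation.
        E[W] = n(n+1)/4 = 7*8/4 = 14.
        Tie groups: |d|=4 (t=2), |d|=8 (t=2); sum(t^3 - t) = 12.
        Var[W] = n(n+1)(2n+1)/24 - sum(t^3-t)/48 = 840/24 - 12/48 = 34.75.
        z = (W - E[W]) / sqrt(Var[W]) = (3.5 - 14) / 5.8949 = -1.7812.
        Two-sided p = 2*Phi(z) = 0.074880.
Step 6: alpha = 0.1. reject H0.

W+ = 3.5, W- = 24.5, W = min = 3.5, p = 0.074880, reject H0.


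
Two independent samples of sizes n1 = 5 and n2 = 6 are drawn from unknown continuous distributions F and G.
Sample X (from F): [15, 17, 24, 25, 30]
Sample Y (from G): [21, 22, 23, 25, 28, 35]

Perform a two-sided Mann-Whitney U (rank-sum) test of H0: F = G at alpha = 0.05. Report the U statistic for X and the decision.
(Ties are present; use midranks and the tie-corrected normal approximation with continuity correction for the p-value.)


Step 1: Combine and sort all 11 observations; assign midranks.
sorted (value, group): (15,X), (17,X), (21,Y), (22,Y), (23,Y), (24,X), (25,X), (25,Y), (28,Y), (30,X), (35,Y)
ranks: 15->1, 17->2, 21->3, 22->4, 23->5, 24->6, 25->7.5, 25->7.5, 28->9, 30->10, 35->11
Step 2: Rank sum for X: R1 = 1 + 2 + 6 + 7.5 + 10 = 26.5.
Step 3: U_X = R1 - n1(n1+1)/2 = 26.5 - 5*6/2 = 26.5 - 15 = 11.5.
       U_Y = n1*n2 - U_X = 30 - 11.5 = 18.5.
Step 4: Ties are present, so use the tie-corrected normal approximation (with continuity correction) for the p-value.
Step 5: p-value = 0.583025; compare to alpha = 0.05. fail to reject H0.

U_X = 11.5, p = 0.583025, fail to reject H0 at alpha = 0.05.


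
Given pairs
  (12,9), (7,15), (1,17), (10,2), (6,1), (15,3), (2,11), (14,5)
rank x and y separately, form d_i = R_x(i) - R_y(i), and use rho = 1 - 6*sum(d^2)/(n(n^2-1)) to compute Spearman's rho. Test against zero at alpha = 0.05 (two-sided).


Step 1: Rank x and y separately (midranks; no ties here).
rank(x): 12->6, 7->4, 1->1, 10->5, 6->3, 15->8, 2->2, 14->7
rank(y): 9->5, 15->7, 17->8, 2->2, 1->1, 3->3, 11->6, 5->4
Step 2: d_i = R_x(i) - R_y(i); compute d_i^2.
  (6-5)^2=1, (4-7)^2=9, (1-8)^2=49, (5-2)^2=9, (3-1)^2=4, (8-3)^2=25, (2-6)^2=16, (7-4)^2=9
sum(d^2) = 122.
Step 3: rho = 1 - 6*122 / (8*(8^2 - 1)) = 1 - 732/504 = -0.452381.
Step 4: Under H0, t = rho * sqrt((n-2)/(1-rho^2)) = -1.2425 ~ t(6).
Step 5: Two-sided p-value from the t-distribution with 6 df = 0.260405.
Step 6: alpha = 0.05. fail to reject H0.

rho = -0.4524, p = 0.260405, fail to reject H0 at alpha = 0.05.


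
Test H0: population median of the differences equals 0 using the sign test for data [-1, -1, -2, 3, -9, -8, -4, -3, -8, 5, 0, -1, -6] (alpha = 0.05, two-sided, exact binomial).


Step 1: Discard zero differences. Original n = 13; n_eff = number of nonzero differences = 12.
Nonzero differences (with sign): -1, -1, -2, +3, -9, -8, -4, -3, -8, +5, -1, -6
Step 2: Count signs: positive = 2, negative = 10.
Step 3: Under H0: P(positive) = 0.5, so the number of positives S ~ Bin(12, 0.5).
Step 4: Two-sided exact p-value = sum of Bin(12,0.5) probabilities at or below the observed probability = 0.038574.
Step 5: alpha = 0.05. reject H0.

n_eff = 12, pos = 2, neg = 10, p = 0.038574, reject H0.


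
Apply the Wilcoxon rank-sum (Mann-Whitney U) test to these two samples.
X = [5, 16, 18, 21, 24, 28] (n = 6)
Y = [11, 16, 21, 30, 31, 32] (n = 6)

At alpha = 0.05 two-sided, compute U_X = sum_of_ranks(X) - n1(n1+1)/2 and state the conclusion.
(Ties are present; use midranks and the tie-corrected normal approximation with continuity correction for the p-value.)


Step 1: Combine and sort all 12 observations; assign midranks.
sorted (value, group): (5,X), (11,Y), (16,X), (16,Y), (18,X), (21,X), (21,Y), (24,X), (28,X), (30,Y), (31,Y), (32,Y)
ranks: 5->1, 11->2, 16->3.5, 16->3.5, 18->5, 21->6.5, 21->6.5, 24->8, 28->9, 30->10, 31->11, 32->12
Step 2: Rank sum for X: R1 = 1 + 3.5 + 5 + 6.5 + 8 + 9 = 33.
Step 3: U_X = R1 - n1(n1+1)/2 = 33 - 6*7/2 = 33 - 21 = 12.
       U_Y = n1*n2 - U_X = 36 - 12 = 24.
Step 4: Ties are present, so use the tie-corrected normal approximation (with continuity correction) for the p-value.
Step 5: p-value = 0.376804; compare to alpha = 0.05. fail to reject H0.

U_X = 12, p = 0.376804, fail to reject H0 at alpha = 0.05.


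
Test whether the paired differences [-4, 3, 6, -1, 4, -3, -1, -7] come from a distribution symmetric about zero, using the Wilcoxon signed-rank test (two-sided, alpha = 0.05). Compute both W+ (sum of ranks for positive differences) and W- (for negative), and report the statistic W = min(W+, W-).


Step 1: Drop any zero differences (none here) and take |d_i|.
|d| = [4, 3, 6, 1, 4, 3, 1, 7]
Step 2: Midrank |d_i| (ties get averaged ranks).
ranks: |4|->5.5, |3|->3.5, |6|->7, |1|->1.5, |4|->5.5, |3|->3.5, |1|->1.5, |7|->8
Step 3: Attach original signs; sum ranks with positive sign and with negative sign.
W+ = 3.5 + 7 + 5.5 = 16
W- = 5.5 + 1.5 + 3.5 + 1.5 + 8 = 20
(Check: W+ + W- = 36 should equal n(n+1)/2 = 36.)
Step 4: Test statistic W = min(W+, W-) = 16.
Step 5: Ties in |d|, so use the tie-corrected normal approximation.
        E[W] = n(n+1)/4 = 8*9/4 = 18.
        Tie groups: |d|=1 (t=2), |d|=3 (t=2), |d|=4 (t=2); sum(t^3 - t) = 18.
        Var[W] = n(n+1)(2n+1)/24 - sum(t^3-t)/48 = 1224/24 - 18/48 = 50.625.
        z = (W - E[W]) / sqrt(Var[W]) = (16 - 18) / 7.1151 = -0.2811.
        Two-sided p = 2*Phi(z) = 0.778640.
Step 6: alpha = 0.05. fail to reject H0.

W+ = 16, W- = 20, W = min = 16, p = 0.778640, fail to reject H0.


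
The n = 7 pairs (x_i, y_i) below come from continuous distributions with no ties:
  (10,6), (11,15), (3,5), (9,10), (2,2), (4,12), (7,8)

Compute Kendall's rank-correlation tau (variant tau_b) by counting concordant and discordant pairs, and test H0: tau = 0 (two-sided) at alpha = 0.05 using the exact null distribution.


Step 1: Enumerate the 21 unordered pairs (i,j) with i<j and classify each by sign(x_j-x_i) * sign(y_j-y_i).
  (1,2):dx=+1,dy=+9->C; (1,3):dx=-7,dy=-1->C; (1,4):dx=-1,dy=+4->D; (1,5):dx=-8,dy=-4->C
  (1,6):dx=-6,dy=+6->D; (1,7):dx=-3,dy=+2->D; (2,3):dx=-8,dy=-10->C; (2,4):dx=-2,dy=-5->C
  (2,5):dx=-9,dy=-13->C; (2,6):dx=-7,dy=-3->C; (2,7):dx=-4,dy=-7->C; (3,4):dx=+6,dy=+5->C
  (3,5):dx=-1,dy=-3->C; (3,6):dx=+1,dy=+7->C; (3,7):dx=+4,dy=+3->C; (4,5):dx=-7,dy=-8->C
  (4,6):dx=-5,dy=+2->D; (4,7):dx=-2,dy=-2->C; (5,6):dx=+2,dy=+10->C; (5,7):dx=+5,dy=+6->C
  (6,7):dx=+3,dy=-4->D
Step 2: C = 16, D = 5, total pairs = 21.
Step 3: tau = (C - D)/(n(n-1)/2) = (16 - 5)/21 = 0.523810.
Step 4: Exact two-sided p-value (enumerate n! = 5040 permutations of y under H0): p = 0.136111.
Step 5: alpha = 0.05. fail to reject H0.

tau_b = 0.5238 (C=16, D=5), p = 0.136111, fail to reject H0.


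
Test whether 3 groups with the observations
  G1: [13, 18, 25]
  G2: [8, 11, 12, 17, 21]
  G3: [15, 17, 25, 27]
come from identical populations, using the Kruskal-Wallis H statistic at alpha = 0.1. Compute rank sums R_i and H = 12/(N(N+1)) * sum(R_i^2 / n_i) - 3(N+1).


Step 1: Combine all N = 12 observations and assign midranks.
sorted (value, group, rank): (8,G2,1), (11,G2,2), (12,G2,3), (13,G1,4), (15,G3,5), (17,G2,6.5), (17,G3,6.5), (18,G1,8), (21,G2,9), (25,G1,10.5), (25,G3,10.5), (27,G3,12)
Step 2: Sum ranks within each group.
R_1 = 22.5 (n_1 = 3)
R_2 = 21.5 (n_2 = 5)
R_3 = 34 (n_3 = 4)
Step 3: H = 12/(N(N+1)) * sum(R_i^2/n_i) - 3(N+1)
     = 12/(12*13) * (22.5^2/3 + 21.5^2/5 + 34^2/4) - 3*13
     = 0.076923 * 550.2 - 39
     = 3.323077.
Step 4: Ties present; correction factor C = 1 - 12/(12^3 - 12) = 0.993007. Corrected H = 3.323077 / 0.993007 = 3.346479.
Step 5: Under H0, H ~ chi^2(2); p-value = 0.187638.
Step 6: alpha = 0.1. fail to reject H0.

H = 3.3465, df = 2, p = 0.187638, fail to reject H0.


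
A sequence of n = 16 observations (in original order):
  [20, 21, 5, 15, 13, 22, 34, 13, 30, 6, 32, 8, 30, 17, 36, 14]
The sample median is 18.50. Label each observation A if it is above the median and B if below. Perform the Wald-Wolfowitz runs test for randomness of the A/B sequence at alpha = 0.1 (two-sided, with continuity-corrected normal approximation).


Step 1: Compute median = 18.50; label A = above, B = below.
Labels in order: AABBBAABABABABAB  (n_A = 8, n_B = 8)
Step 2: Count runs R = 12.
Step 3: Under H0 (random ordering), E[R] = 2*n_A*n_B/(n_A+n_B) + 1 = 2*8*8/16 + 1 = 9.0000.
        Var[R] = 2*n_A*n_B*(2*n_A*n_B - n_A - n_B) / ((n_A+n_B)^2 * (n_A+n_B-1)) = 14336/3840 = 3.7333.
        SD[R] = 1.9322.
Step 4: Continuity-corrected z = (R - 0.5 - E[R]) / SD[R] = (12 - 0.5 - 9.0000) / 1.9322 = 1.2939.
Step 5: Two-sided p-value via normal approximation = 2*(1 - Phi(|z|)) = 0.195709.
Step 6: alpha = 0.1. fail to reject H0.

R = 12, z = 1.2939, p = 0.195709, fail to reject H0.


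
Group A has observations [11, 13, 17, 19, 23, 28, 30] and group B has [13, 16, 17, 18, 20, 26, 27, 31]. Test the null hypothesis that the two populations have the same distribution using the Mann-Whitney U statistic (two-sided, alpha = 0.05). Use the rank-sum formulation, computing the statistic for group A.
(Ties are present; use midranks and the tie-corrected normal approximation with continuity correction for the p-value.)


Step 1: Combine and sort all 15 observations; assign midranks.
sorted (value, group): (11,X), (13,X), (13,Y), (16,Y), (17,X), (17,Y), (18,Y), (19,X), (20,Y), (23,X), (26,Y), (27,Y), (28,X), (30,X), (31,Y)
ranks: 11->1, 13->2.5, 13->2.5, 16->4, 17->5.5, 17->5.5, 18->7, 19->8, 20->9, 23->10, 26->11, 27->12, 28->13, 30->14, 31->15
Step 2: Rank sum for X: R1 = 1 + 2.5 + 5.5 + 8 + 10 + 13 + 14 = 54.
Step 3: U_X = R1 - n1(n1+1)/2 = 54 - 7*8/2 = 54 - 28 = 26.
       U_Y = n1*n2 - U_X = 56 - 26 = 30.
Step 4: Ties are present, so use the tie-corrected normal approximation (with continuity correction) for the p-value.
Step 5: p-value = 0.861942; compare to alpha = 0.05. fail to reject H0.

U_X = 26, p = 0.861942, fail to reject H0 at alpha = 0.05.


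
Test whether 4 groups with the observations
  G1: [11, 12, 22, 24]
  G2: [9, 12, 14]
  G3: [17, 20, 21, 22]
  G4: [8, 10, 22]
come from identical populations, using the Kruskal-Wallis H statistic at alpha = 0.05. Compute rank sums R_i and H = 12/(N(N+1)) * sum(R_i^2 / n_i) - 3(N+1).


Step 1: Combine all N = 14 observations and assign midranks.
sorted (value, group, rank): (8,G4,1), (9,G2,2), (10,G4,3), (11,G1,4), (12,G1,5.5), (12,G2,5.5), (14,G2,7), (17,G3,8), (20,G3,9), (21,G3,10), (22,G1,12), (22,G3,12), (22,G4,12), (24,G1,14)
Step 2: Sum ranks within each group.
R_1 = 35.5 (n_1 = 4)
R_2 = 14.5 (n_2 = 3)
R_3 = 39 (n_3 = 4)
R_4 = 16 (n_4 = 3)
Step 3: H = 12/(N(N+1)) * sum(R_i^2/n_i) - 3(N+1)
     = 12/(14*15) * (35.5^2/4 + 14.5^2/3 + 39^2/4 + 16^2/3) - 3*15
     = 0.057143 * 850.729 - 45
     = 3.613095.
Step 4: Ties present; correction factor C = 1 - 30/(14^3 - 14) = 0.989011. Corrected H = 3.613095 / 0.989011 = 3.653241.
Step 5: Under H0, H ~ chi^2(3); p-value = 0.301424.
Step 6: alpha = 0.05. fail to reject H0.

H = 3.6532, df = 3, p = 0.301424, fail to reject H0.


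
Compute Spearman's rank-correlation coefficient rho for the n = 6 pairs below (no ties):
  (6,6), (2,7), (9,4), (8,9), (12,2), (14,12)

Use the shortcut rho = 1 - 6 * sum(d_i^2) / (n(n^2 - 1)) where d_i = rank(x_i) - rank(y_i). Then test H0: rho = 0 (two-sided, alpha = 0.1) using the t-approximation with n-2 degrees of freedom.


Step 1: Rank x and y separately (midranks; no ties here).
rank(x): 6->2, 2->1, 9->4, 8->3, 12->5, 14->6
rank(y): 6->3, 7->4, 4->2, 9->5, 2->1, 12->6
Step 2: d_i = R_x(i) - R_y(i); compute d_i^2.
  (2-3)^2=1, (1-4)^2=9, (4-2)^2=4, (3-5)^2=4, (5-1)^2=16, (6-6)^2=0
sum(d^2) = 34.
Step 3: rho = 1 - 6*34 / (6*(6^2 - 1)) = 1 - 204/210 = 0.028571.
Step 4: Under H0, t = rho * sqrt((n-2)/(1-rho^2)) = 0.0572 ~ t(4).
Step 5: Two-sided p-value from the t-distribution with 4 df = 0.957155.
Step 6: alpha = 0.1. fail to reject H0.

rho = 0.0286, p = 0.957155, fail to reject H0 at alpha = 0.1.


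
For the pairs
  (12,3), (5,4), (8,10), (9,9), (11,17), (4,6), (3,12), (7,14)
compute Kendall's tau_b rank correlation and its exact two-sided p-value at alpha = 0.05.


Step 1: Enumerate the 28 unordered pairs (i,j) with i<j and classify each by sign(x_j-x_i) * sign(y_j-y_i).
  (1,2):dx=-7,dy=+1->D; (1,3):dx=-4,dy=+7->D; (1,4):dx=-3,dy=+6->D; (1,5):dx=-1,dy=+14->D
  (1,6):dx=-8,dy=+3->D; (1,7):dx=-9,dy=+9->D; (1,8):dx=-5,dy=+11->D; (2,3):dx=+3,dy=+6->C
  (2,4):dx=+4,dy=+5->C; (2,5):dx=+6,dy=+13->C; (2,6):dx=-1,dy=+2->D; (2,7):dx=-2,dy=+8->D
  (2,8):dx=+2,dy=+10->C; (3,4):dx=+1,dy=-1->D; (3,5):dx=+3,dy=+7->C; (3,6):dx=-4,dy=-4->C
  (3,7):dx=-5,dy=+2->D; (3,8):dx=-1,dy=+4->D; (4,5):dx=+2,dy=+8->C; (4,6):dx=-5,dy=-3->C
  (4,7):dx=-6,dy=+3->D; (4,8):dx=-2,dy=+5->D; (5,6):dx=-7,dy=-11->C; (5,7):dx=-8,dy=-5->C
  (5,8):dx=-4,dy=-3->C; (6,7):dx=-1,dy=+6->D; (6,8):dx=+3,dy=+8->C; (7,8):dx=+4,dy=+2->C
Step 2: C = 13, D = 15, total pairs = 28.
Step 3: tau = (C - D)/(n(n-1)/2) = (13 - 15)/28 = -0.071429.
Step 4: Exact two-sided p-value (enumerate n! = 40320 permutations of y under H0): p = 0.904861.
Step 5: alpha = 0.05. fail to reject H0.

tau_b = -0.0714 (C=13, D=15), p = 0.904861, fail to reject H0.


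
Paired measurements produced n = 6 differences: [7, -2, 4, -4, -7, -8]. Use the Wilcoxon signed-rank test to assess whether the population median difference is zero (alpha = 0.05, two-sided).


Step 1: Drop any zero differences (none here) and take |d_i|.
|d| = [7, 2, 4, 4, 7, 8]
Step 2: Midrank |d_i| (ties get averaged ranks).
ranks: |7|->4.5, |2|->1, |4|->2.5, |4|->2.5, |7|->4.5, |8|->6
Step 3: Attach original signs; sum ranks with positive sign and with negative sign.
W+ = 4.5 + 2.5 = 7
W- = 1 + 2.5 + 4.5 + 6 = 14
(Check: W+ + W- = 21 should equal n(n+1)/2 = 21.)
Step 4: Test statistic W = min(W+, W-) = 7.
Step 5: Ties in |d|, so use the tie-corrected normal approximation.
        E[W] = n(n+1)/4 = 6*7/4 = 10.5.
        Tie groups: |d|=4 (t=2), |d|=7 (t=2); sum(t^3 - t) = 12.
        Var[W] = n(n+1)(2n+1)/24 - sum(t^3-t)/48 = 546/24 - 12/48 = 22.5.
        z = (W - E[W]) / sqrt(Var[W]) = (7 - 10.5) / 4.7434 = -0.7379.
        Two-sided p = 2*Phi(z) = 0.460597.
Step 6: alpha = 0.05. fail to reject H0.

W+ = 7, W- = 14, W = min = 7, p = 0.460597, fail to reject H0.


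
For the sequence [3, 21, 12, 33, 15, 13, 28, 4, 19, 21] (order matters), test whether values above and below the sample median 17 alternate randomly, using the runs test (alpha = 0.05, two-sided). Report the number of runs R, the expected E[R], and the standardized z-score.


Step 1: Compute median = 17; label A = above, B = below.
Labels in order: BABABBABAA  (n_A = 5, n_B = 5)
Step 2: Count runs R = 8.
Step 3: Under H0 (random ordering), E[R] = 2*n_A*n_B/(n_A+n_B) + 1 = 2*5*5/10 + 1 = 6.0000.
        Var[R] = 2*n_A*n_B*(2*n_A*n_B - n_A - n_B) / ((n_A+n_B)^2 * (n_A+n_B-1)) = 2000/900 = 2.2222.
        SD[R] = 1.4907.
Step 4: Continuity-corrected z = (R - 0.5 - E[R]) / SD[R] = (8 - 0.5 - 6.0000) / 1.4907 = 1.0062.
Step 5: Two-sided p-value via normal approximation = 2*(1 - Phi(|z|)) = 0.314305.
Step 6: alpha = 0.05. fail to reject H0.

R = 8, z = 1.0062, p = 0.314305, fail to reject H0.


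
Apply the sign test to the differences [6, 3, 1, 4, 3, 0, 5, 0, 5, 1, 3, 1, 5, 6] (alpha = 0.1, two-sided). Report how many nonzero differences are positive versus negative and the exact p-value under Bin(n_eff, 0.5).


Step 1: Discard zero differences. Original n = 14; n_eff = number of nonzero differences = 12.
Nonzero differences (with sign): +6, +3, +1, +4, +3, +5, +5, +1, +3, +1, +5, +6
Step 2: Count signs: positive = 12, negative = 0.
Step 3: Under H0: P(positive) = 0.5, so the number of positives S ~ Bin(12, 0.5).
Step 4: Two-sided exact p-value = sum of Bin(12,0.5) probabilities at or below the observed probability = 0.000488.
Step 5: alpha = 0.1. reject H0.

n_eff = 12, pos = 12, neg = 0, p = 0.000488, reject H0.


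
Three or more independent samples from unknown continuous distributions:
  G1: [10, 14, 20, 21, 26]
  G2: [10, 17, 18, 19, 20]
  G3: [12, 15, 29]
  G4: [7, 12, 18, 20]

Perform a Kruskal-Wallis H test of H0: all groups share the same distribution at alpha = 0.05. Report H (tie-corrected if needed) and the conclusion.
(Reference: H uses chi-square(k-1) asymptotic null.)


Step 1: Combine all N = 17 observations and assign midranks.
sorted (value, group, rank): (7,G4,1), (10,G1,2.5), (10,G2,2.5), (12,G3,4.5), (12,G4,4.5), (14,G1,6), (15,G3,7), (17,G2,8), (18,G2,9.5), (18,G4,9.5), (19,G2,11), (20,G1,13), (20,G2,13), (20,G4,13), (21,G1,15), (26,G1,16), (29,G3,17)
Step 2: Sum ranks within each group.
R_1 = 52.5 (n_1 = 5)
R_2 = 44 (n_2 = 5)
R_3 = 28.5 (n_3 = 3)
R_4 = 28 (n_4 = 4)
Step 3: H = 12/(N(N+1)) * sum(R_i^2/n_i) - 3(N+1)
     = 12/(17*18) * (52.5^2/5 + 44^2/5 + 28.5^2/3 + 28^2/4) - 3*18
     = 0.039216 * 1405.2 - 54
     = 1.105882.
Step 4: Ties present; correction factor C = 1 - 42/(17^3 - 17) = 0.991422. Corrected H = 1.105882 / 0.991422 = 1.115451.
Step 5: Under H0, H ~ chi^2(3); p-value = 0.773345.
Step 6: alpha = 0.05. fail to reject H0.

H = 1.1155, df = 3, p = 0.773345, fail to reject H0.


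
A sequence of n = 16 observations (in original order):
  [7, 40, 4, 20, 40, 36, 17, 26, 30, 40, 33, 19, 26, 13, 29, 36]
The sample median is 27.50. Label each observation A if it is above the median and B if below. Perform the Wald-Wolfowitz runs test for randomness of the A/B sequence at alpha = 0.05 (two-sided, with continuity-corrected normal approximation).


Step 1: Compute median = 27.50; label A = above, B = below.
Labels in order: BABBAABBAAABBBAA  (n_A = 8, n_B = 8)
Step 2: Count runs R = 8.
Step 3: Under H0 (random ordering), E[R] = 2*n_A*n_B/(n_A+n_B) + 1 = 2*8*8/16 + 1 = 9.0000.
        Var[R] = 2*n_A*n_B*(2*n_A*n_B - n_A - n_B) / ((n_A+n_B)^2 * (n_A+n_B-1)) = 14336/3840 = 3.7333.
        SD[R] = 1.9322.
Step 4: Continuity-corrected z = (R + 0.5 - E[R]) / SD[R] = (8 + 0.5 - 9.0000) / 1.9322 = -0.2588.
Step 5: Two-sided p-value via normal approximation = 2*(1 - Phi(|z|)) = 0.795809.
Step 6: alpha = 0.05. fail to reject H0.

R = 8, z = -0.2588, p = 0.795809, fail to reject H0.


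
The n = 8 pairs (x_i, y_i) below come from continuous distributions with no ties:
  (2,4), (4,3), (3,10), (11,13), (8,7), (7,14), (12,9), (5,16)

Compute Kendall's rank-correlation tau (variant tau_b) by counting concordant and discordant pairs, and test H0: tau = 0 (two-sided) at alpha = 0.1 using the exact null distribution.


Step 1: Enumerate the 28 unordered pairs (i,j) with i<j and classify each by sign(x_j-x_i) * sign(y_j-y_i).
  (1,2):dx=+2,dy=-1->D; (1,3):dx=+1,dy=+6->C; (1,4):dx=+9,dy=+9->C; (1,5):dx=+6,dy=+3->C
  (1,6):dx=+5,dy=+10->C; (1,7):dx=+10,dy=+5->C; (1,8):dx=+3,dy=+12->C; (2,3):dx=-1,dy=+7->D
  (2,4):dx=+7,dy=+10->C; (2,5):dx=+4,dy=+4->C; (2,6):dx=+3,dy=+11->C; (2,7):dx=+8,dy=+6->C
  (2,8):dx=+1,dy=+13->C; (3,4):dx=+8,dy=+3->C; (3,5):dx=+5,dy=-3->D; (3,6):dx=+4,dy=+4->C
  (3,7):dx=+9,dy=-1->D; (3,8):dx=+2,dy=+6->C; (4,5):dx=-3,dy=-6->C; (4,6):dx=-4,dy=+1->D
  (4,7):dx=+1,dy=-4->D; (4,8):dx=-6,dy=+3->D; (5,6):dx=-1,dy=+7->D; (5,7):dx=+4,dy=+2->C
  (5,8):dx=-3,dy=+9->D; (6,7):dx=+5,dy=-5->D; (6,8):dx=-2,dy=+2->D; (7,8):dx=-7,dy=+7->D
Step 2: C = 16, D = 12, total pairs = 28.
Step 3: tau = (C - D)/(n(n-1)/2) = (16 - 12)/28 = 0.142857.
Step 4: Exact two-sided p-value (enumerate n! = 40320 permutations of y under H0): p = 0.719544.
Step 5: alpha = 0.1. fail to reject H0.

tau_b = 0.1429 (C=16, D=12), p = 0.719544, fail to reject H0.


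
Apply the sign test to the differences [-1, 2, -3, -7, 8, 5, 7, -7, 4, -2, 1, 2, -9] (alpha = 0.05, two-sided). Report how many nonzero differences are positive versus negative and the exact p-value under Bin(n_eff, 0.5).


Step 1: Discard zero differences. Original n = 13; n_eff = number of nonzero differences = 13.
Nonzero differences (with sign): -1, +2, -3, -7, +8, +5, +7, -7, +4, -2, +1, +2, -9
Step 2: Count signs: positive = 7, negative = 6.
Step 3: Under H0: P(positive) = 0.5, so the number of positives S ~ Bin(13, 0.5).
Step 4: Two-sided exact p-value = sum of Bin(13,0.5) probabilities at or below the observed probability = 1.000000.
Step 5: alpha = 0.05. fail to reject H0.

n_eff = 13, pos = 7, neg = 6, p = 1.000000, fail to reject H0.


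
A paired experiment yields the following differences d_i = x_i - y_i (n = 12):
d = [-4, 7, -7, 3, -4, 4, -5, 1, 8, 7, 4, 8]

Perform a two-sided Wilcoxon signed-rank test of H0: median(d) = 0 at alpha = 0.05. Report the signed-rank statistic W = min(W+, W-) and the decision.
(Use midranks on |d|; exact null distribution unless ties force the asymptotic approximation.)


Step 1: Drop any zero differences (none here) and take |d_i|.
|d| = [4, 7, 7, 3, 4, 4, 5, 1, 8, 7, 4, 8]
Step 2: Midrank |d_i| (ties get averaged ranks).
ranks: |4|->4.5, |7|->9, |7|->9, |3|->2, |4|->4.5, |4|->4.5, |5|->7, |1|->1, |8|->11.5, |7|->9, |4|->4.5, |8|->11.5
Step 3: Attach original signs; sum ranks with positive sign and with negative sign.
W+ = 9 + 2 + 4.5 + 1 + 11.5 + 9 + 4.5 + 11.5 = 53
W- = 4.5 + 9 + 4.5 + 7 = 25
(Check: W+ + W- = 78 should equal n(n+1)/2 = 78.)
Step 4: Test statistic W = min(W+, W-) = 25.
Step 5: Ties in |d|, so use the tie-corrected normal approximation.
        E[W] = n(n+1)/4 = 12*13/4 = 39.
        Tie groups: |d|=4 (t=4), |d|=7 (t=3), |d|=8 (t=2); sum(t^3 - t) = 90.
        Var[W] = n(n+1)(2n+1)/24 - sum(t^3-t)/48 = 3900/24 - 90/48 = 160.625.
        z = (W - E[W]) / sqrt(Var[W]) = (25 - 39) / 12.6738 = -1.1046.
        Two-sided p = 2*Phi(z) = 0.269315.
Step 6: alpha = 0.05. fail to reject H0.

W+ = 53, W- = 25, W = min = 25, p = 0.269315, fail to reject H0.


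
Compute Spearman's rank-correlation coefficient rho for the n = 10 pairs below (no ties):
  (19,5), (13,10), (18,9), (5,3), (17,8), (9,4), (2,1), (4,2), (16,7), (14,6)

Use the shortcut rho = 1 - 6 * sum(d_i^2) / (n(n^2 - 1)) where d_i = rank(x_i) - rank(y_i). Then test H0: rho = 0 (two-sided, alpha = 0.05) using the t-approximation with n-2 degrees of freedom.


Step 1: Rank x and y separately (midranks; no ties here).
rank(x): 19->10, 13->5, 18->9, 5->3, 17->8, 9->4, 2->1, 4->2, 16->7, 14->6
rank(y): 5->5, 10->10, 9->9, 3->3, 8->8, 4->4, 1->1, 2->2, 7->7, 6->6
Step 2: d_i = R_x(i) - R_y(i); compute d_i^2.
  (10-5)^2=25, (5-10)^2=25, (9-9)^2=0, (3-3)^2=0, (8-8)^2=0, (4-4)^2=0, (1-1)^2=0, (2-2)^2=0, (7-7)^2=0, (6-6)^2=0
sum(d^2) = 50.
Step 3: rho = 1 - 6*50 / (10*(10^2 - 1)) = 1 - 300/990 = 0.696970.
Step 4: Under H0, t = rho * sqrt((n-2)/(1-rho^2)) = 2.7490 ~ t(8).
Step 5: Two-sided p-value from the t-distribution with 8 df = 0.025097.
Step 6: alpha = 0.05. reject H0.

rho = 0.6970, p = 0.025097, reject H0 at alpha = 0.05.


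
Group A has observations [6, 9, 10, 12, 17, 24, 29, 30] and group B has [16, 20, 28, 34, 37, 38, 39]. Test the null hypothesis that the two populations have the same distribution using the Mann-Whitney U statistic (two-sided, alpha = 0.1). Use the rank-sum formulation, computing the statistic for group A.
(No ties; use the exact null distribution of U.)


Step 1: Combine and sort all 15 observations; assign midranks.
sorted (value, group): (6,X), (9,X), (10,X), (12,X), (16,Y), (17,X), (20,Y), (24,X), (28,Y), (29,X), (30,X), (34,Y), (37,Y), (38,Y), (39,Y)
ranks: 6->1, 9->2, 10->3, 12->4, 16->5, 17->6, 20->7, 24->8, 28->9, 29->10, 30->11, 34->12, 37->13, 38->14, 39->15
Step 2: Rank sum for X: R1 = 1 + 2 + 3 + 4 + 6 + 8 + 10 + 11 = 45.
Step 3: U_X = R1 - n1(n1+1)/2 = 45 - 8*9/2 = 45 - 36 = 9.
       U_Y = n1*n2 - U_X = 56 - 9 = 47.
Step 4: No ties, so the exact null distribution of U (based on enumerating the C(15,8) = 6435 equally likely rank assignments) gives the two-sided p-value.
Step 5: p-value = 0.028904; compare to alpha = 0.1. reject H0.

U_X = 9, p = 0.028904, reject H0 at alpha = 0.1.


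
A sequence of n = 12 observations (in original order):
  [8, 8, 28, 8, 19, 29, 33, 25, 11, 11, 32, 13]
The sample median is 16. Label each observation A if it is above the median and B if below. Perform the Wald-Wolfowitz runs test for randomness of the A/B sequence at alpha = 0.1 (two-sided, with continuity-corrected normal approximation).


Step 1: Compute median = 16; label A = above, B = below.
Labels in order: BBABAAAABBAB  (n_A = 6, n_B = 6)
Step 2: Count runs R = 7.
Step 3: Under H0 (random ordering), E[R] = 2*n_A*n_B/(n_A+n_B) + 1 = 2*6*6/12 + 1 = 7.0000.
        Var[R] = 2*n_A*n_B*(2*n_A*n_B - n_A - n_B) / ((n_A+n_B)^2 * (n_A+n_B-1)) = 4320/1584 = 2.7273.
        SD[R] = 1.6514.
Step 4: R = E[R], so z = 0 with no continuity correction.
Step 5: Two-sided p-value via normal approximation = 2*(1 - Phi(|z|)) = 1.000000.
Step 6: alpha = 0.1. fail to reject H0.

R = 7, z = 0.0000, p = 1.000000, fail to reject H0.
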